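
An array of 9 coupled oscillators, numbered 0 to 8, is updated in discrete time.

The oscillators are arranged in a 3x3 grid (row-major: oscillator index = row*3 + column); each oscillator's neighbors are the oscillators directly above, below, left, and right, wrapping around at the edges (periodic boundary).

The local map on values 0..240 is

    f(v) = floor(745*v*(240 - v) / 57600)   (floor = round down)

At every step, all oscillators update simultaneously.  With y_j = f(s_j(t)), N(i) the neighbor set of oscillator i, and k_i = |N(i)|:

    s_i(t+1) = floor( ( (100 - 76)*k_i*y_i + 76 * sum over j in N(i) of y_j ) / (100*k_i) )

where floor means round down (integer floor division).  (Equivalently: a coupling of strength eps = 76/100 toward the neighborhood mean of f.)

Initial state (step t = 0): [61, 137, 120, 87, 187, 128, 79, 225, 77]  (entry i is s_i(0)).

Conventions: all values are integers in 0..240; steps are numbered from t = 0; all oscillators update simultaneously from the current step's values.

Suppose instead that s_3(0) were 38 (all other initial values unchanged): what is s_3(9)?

Simulating step by step:
t=0: [61, 137, 120, 38, 187, 128, 79, 225, 77]
t=1: [153, 138, 171, 141, 127, 153, 123, 131, 148]
t=2: [174, 175, 169, 179, 180, 172, 179, 182, 174]
t=3: [146, 145, 150, 143, 142, 147, 142, 141, 146]
t=4: [177, 177, 176, 178, 178, 176, 178, 178, 177]
t=5: [143, 143, 144, 142, 142, 143, 142, 142, 143]
t=6: [178, 178, 178, 179, 179, 178, 179, 179, 178]
t=7: [141, 141, 142, 141, 141, 141, 141, 141, 141]
t=8: [179, 179, 179, 180, 180, 179, 180, 180, 179]
t=9: [140, 140, 141, 139, 139, 140, 139, 139, 140]

Answer: s_3(9) = 139
Key observation: This trace re-runs the system from the modified initial state.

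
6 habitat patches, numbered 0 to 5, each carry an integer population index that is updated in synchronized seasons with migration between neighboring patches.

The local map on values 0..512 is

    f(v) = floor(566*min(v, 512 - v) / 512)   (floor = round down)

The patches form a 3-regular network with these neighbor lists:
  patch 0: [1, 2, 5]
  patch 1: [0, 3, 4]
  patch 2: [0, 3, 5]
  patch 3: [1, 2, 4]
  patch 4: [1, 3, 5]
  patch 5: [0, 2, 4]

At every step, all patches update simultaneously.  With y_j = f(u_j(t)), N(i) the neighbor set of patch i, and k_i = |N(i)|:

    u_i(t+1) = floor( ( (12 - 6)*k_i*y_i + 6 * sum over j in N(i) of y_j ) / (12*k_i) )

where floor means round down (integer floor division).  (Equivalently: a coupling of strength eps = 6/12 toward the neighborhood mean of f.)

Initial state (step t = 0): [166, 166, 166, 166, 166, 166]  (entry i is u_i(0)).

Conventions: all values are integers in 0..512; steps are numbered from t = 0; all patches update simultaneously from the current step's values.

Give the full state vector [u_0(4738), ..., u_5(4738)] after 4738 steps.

Simulating step by step:
t=0: [166, 166, 166, 166, 166, 166]
t=1: [183, 183, 183, 183, 183, 183]
t=2: [202, 202, 202, 202, 202, 202]
t=3: [223, 223, 223, 223, 223, 223]
t=4: [246, 246, 246, 246, 246, 246]
t=5: [271, 271, 271, 271, 271, 271]
t=6: [266, 266, 266, 266, 266, 266]
t=7: [271, 271, 271, 271, 271, 271]

Answer: [266, 266, 266, 266, 266, 266]
Key observation: The state at step 5, [271, 271, 271, 271, 271, 271], reappears at step 7: the system is in a cycle of period 2 from step 5 on.  Therefore the state at step 4738 equals the state at step 5 + ((4738 - 5) mod 2) = 6, which is [266, 266, 266, 266, 266, 266].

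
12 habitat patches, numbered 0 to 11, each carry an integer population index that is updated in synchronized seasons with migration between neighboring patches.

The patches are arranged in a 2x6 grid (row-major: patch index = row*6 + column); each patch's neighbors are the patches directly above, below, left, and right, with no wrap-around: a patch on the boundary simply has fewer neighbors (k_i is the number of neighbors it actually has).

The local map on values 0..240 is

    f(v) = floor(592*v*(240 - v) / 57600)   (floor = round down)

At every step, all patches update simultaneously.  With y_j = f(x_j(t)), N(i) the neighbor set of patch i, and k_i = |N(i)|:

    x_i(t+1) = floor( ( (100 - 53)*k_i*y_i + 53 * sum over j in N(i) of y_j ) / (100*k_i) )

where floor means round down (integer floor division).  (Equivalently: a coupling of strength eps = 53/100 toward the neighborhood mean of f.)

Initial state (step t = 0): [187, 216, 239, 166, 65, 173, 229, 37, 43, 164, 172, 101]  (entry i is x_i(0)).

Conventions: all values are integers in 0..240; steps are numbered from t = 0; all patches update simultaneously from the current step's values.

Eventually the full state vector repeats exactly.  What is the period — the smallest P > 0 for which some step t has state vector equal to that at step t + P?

Answer: 2
Key observation: The state at step 5, [143, 143, 143, 143, 142, 142, 143, 143, 143, 143, 142, 142], reappears at step 7 — and no state repeats earlier — so the cycle the system enters has period 2.

Derivation:
t=0: [187, 216, 239, 166, 65, 173, 229, 37, 43, 164, 172, 101]
t=1: [68, 56, 47, 102, 119, 124, 58, 65, 77, 118, 124, 131]
t=2: [112, 107, 110, 136, 146, 146, 113, 114, 123, 143, 146, 146]
t=3: [146, 146, 146, 143, 141, 141, 147, 146, 145, 143, 141, 141]
t=4: [140, 141, 141, 142, 142, 143, 140, 140, 141, 142, 142, 143]
t=5: [143, 143, 143, 143, 142, 142, 143, 143, 143, 143, 142, 142]
t=6: [142, 142, 142, 142, 142, 143, 142, 142, 142, 142, 142, 143]
t=7: [143, 143, 143, 143, 142, 142, 143, 143, 143, 143, 142, 142]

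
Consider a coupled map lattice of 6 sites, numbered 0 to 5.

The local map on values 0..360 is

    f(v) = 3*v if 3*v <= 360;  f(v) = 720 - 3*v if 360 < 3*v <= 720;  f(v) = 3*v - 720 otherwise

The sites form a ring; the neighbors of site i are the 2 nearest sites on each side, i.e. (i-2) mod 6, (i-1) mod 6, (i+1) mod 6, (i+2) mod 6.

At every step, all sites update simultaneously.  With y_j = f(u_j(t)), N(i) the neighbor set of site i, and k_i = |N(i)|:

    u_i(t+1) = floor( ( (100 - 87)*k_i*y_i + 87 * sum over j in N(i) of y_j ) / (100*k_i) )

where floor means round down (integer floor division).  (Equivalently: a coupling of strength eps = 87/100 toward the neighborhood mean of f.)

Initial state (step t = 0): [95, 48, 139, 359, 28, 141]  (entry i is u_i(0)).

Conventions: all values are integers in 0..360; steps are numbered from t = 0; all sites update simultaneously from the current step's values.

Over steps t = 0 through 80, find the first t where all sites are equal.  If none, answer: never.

Simulating step by step:
t=0: [95, 48, 139, 359, 28, 141]  (not all equal)
t=1: [217, 288, 228, 226, 281, 227]  (not all equal)
t=2: [83, 59, 86, 79, 56, 87]  (not all equal)
t=3: [220, 241, 214, 218, 240, 214]  (not all equal)
t=4: [42, 61, 38, 43, 61, 38]  (not all equal)
t=5: [145, 128, 149, 145, 128, 149]  (not all equal)
t=6: [301, 286, 305, 301, 286, 305]  (not all equal)
t=7: [168, 182, 164, 168, 182, 164]  (not all equal)
t=8: [202, 215, 199, 202, 215, 199]  (not all equal)
t=9: [100, 112, 98, 100, 112, 98]  (not all equal)
t=10: [313, 302, 314, 313, 302, 314]  (not all equal)
t=11: [205, 216, 205, 205, 216, 205]  (not all equal)
t=12: [90, 100, 90, 90, 100, 90]  (not all equal)
t=13: [283, 273, 283, 283, 273, 283]  (not all equal)
t=14: [115, 125, 115, 115, 125, 115]  (not all equal)
t=15: [345, 345, 345, 345, 345, 345]  (all equal)

Answer: 15
Key observation: Synchronization is absorbing here: once all sites are equal they stay equal, and step 15 is the first all-equal step.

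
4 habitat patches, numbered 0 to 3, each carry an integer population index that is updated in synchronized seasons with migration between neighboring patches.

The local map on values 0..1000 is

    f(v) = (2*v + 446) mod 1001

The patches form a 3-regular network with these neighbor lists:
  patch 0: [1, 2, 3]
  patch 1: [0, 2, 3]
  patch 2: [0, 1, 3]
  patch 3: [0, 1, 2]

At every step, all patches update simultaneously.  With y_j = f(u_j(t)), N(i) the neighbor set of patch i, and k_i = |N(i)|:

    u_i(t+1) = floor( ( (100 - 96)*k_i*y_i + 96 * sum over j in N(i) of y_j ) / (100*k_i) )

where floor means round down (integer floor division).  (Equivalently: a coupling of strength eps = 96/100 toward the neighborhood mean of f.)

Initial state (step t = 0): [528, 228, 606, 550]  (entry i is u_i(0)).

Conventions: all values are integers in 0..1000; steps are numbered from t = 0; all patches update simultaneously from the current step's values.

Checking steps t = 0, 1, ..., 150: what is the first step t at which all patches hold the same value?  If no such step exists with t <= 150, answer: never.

Simulating step by step:
t=0: [528, 228, 606, 550]  (not all equal)
t=1: [693, 581, 649, 681]  (not all equal)
t=2: [723, 786, 748, 730]  (not all equal)
t=3: [631, 876, 617, 627]  (not all equal)
t=4: [531, 675, 539, 534]  (not all equal)
t=5: [606, 525, 601, 604]  (not all equal)
t=6: [600, 646, 603, 601]  (not all equal)
t=7: [677, 651, 675, 676]  (not all equal)
t=8: [780, 795, 781, 781]  (not all equal)
t=9: [14, 6, 14, 14]  (not all equal)
t=10: [468, 473, 468, 468]  (not all equal)
t=11: [384, 381, 384, 384]  (not all equal)
t=12: [211, 212, 211, 211]  (not all equal)
t=13: [868, 868, 868, 868]  (all equal)

Answer: 13
Key observation: Synchronization is absorbing here: once all patches are equal they stay equal, and step 13 is the first all-equal step.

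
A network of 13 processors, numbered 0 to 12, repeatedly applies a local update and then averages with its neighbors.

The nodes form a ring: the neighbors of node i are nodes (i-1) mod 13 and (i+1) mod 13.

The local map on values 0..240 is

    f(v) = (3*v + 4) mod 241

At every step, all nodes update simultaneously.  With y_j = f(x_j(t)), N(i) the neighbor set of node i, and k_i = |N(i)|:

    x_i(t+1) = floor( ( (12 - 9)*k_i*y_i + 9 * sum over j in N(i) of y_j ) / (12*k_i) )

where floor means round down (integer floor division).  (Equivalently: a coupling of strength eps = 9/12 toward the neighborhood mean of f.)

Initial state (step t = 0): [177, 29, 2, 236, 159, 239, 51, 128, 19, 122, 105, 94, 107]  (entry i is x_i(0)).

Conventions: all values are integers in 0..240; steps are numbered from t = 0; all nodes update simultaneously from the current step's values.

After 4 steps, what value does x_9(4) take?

Answer: x_9(4) = 170

Derivation:
t=0: [177, 29, 2, 236, 159, 239, 51, 128, 19, 122, 105, 94, 107]
t=1: [78, 46, 122, 151, 235, 208, 184, 118, 118, 84, 84, 72, 57]
t=2: [178, 173, 166, 187, 192, 149, 117, 100, 78, 53, 91, 126, 215]
t=3: [92, 38, 51, 65, 134, 132, 130, 147, 144, 143, 123, 111, 115]
t=4: [94, 103, 158, 170, 175, 159, 174, 181, 197, 170, 141, 114, 77]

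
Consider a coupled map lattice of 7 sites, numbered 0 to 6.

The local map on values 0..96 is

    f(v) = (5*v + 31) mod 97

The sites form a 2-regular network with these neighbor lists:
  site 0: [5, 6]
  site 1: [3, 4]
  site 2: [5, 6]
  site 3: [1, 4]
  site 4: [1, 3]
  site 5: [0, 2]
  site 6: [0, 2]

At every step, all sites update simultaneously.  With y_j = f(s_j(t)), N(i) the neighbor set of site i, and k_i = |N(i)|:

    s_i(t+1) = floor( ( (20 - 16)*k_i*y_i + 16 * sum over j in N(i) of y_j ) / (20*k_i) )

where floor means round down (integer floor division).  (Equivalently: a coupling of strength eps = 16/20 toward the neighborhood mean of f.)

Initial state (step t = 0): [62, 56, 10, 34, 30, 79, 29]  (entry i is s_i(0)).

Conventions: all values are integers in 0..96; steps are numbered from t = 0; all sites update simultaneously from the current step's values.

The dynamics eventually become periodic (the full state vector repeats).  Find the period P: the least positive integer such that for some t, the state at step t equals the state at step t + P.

Simulating step by step:
t=0: [62, 56, 10, 34, 30, 79, 29]
t=1: [56, 40, 63, 43, 27, 60, 68]
t=2: [52, 55, 59, 52, 49, 38, 46]
t=3: [37, 35, 44, 38, 22, 19, 27]
t=4: [43, 30, 50, 27, 24, 37, 45]
t=5: [44, 66, 51, 69, 72, 60, 68]
t=6: [59, 49, 66, 46, 62, 67, 75]
t=7: [44, 63, 51, 66, 69, 57, 45]
t=8: [46, 73, 53, 70, 67, 64, 72]
t=9: [38, 67, 26, 51, 54, 40, 29]
t=10: [51, 55, 59, 52, 68, 43, 52]
t=11: [39, 35, 27, 38, 22, 61, 50]
t=12: [59, 30, 66, 27, 24, 49, 57]
t=13: [49, 66, 56, 69, 72, 58, 47]
t=14: [57, 49, 44, 46, 62, 46, 55]
t=15: [37, 63, 44, 66, 69, 46, 35]
t=16: [36, 73, 43, 70, 67, 45, 34]
t=17: [31, 67, 38, 51, 54, 40, 29]
t=18: [64, 55, 51, 52, 68, 53, 62]
t=19: [34, 35, 40, 38, 22, 61, 70]
t=20: [55, 30, 61, 27, 24, 26, 35]
t=21: [33, 66, 39, 69, 72, 36, 26]
t=22: [32, 49, 38, 46, 62, 17, 26]
t=23: [52, 63, 38, 66, 69, 52, 61]
t=24: [18, 73, 23, 70, 67, 10, 19]
t=25: [48, 67, 53, 51, 54, 45, 35]
t=26: [45, 55, 30, 52, 68, 45, 35]
t=27: [42, 35, 46, 38, 22, 70, 60]
t=28: [61, 30, 65, 27, 24, 63, 53]
t=29: [33, 66, 37, 69, 72, 55, 45]
t=30: [31, 49, 35, 46, 62, 12, 22]
t=31: [71, 63, 56, 66, 69, 58, 49]
t=32: [63, 73, 48, 70, 67, 52, 62]
t=33: [31, 67, 35, 51, 54, 52, 62]
t=34: [37, 55, 22, 52, 68, 40, 50]
t=35: [54, 35, 58, 38, 22, 33, 43]
t=36: [23, 30, 27, 27, 24, 16, 26]
t=37: [41, 66, 45, 69, 72, 50, 60]
t=38: [59, 49, 63, 46, 62, 59, 49]
t=39: [53, 63, 57, 66, 69, 43, 52]
t=40: [21, 73, 25, 70, 67, 22, 12]
t=41: [61, 67, 65, 51, 54, 48, 57]
t=42: [49, 55, 53, 52, 68, 59, 49]
t=43: [63, 35, 47, 38, 22, 41, 51]
t=44: [64, 30, 68, 27, 24, 59, 69]
t=45: [60, 66, 64, 69, 72, 63, 73]
t=46: [33, 49, 37, 46, 62, 51, 41]
t=47: [54, 63, 58, 66, 69, 28, 18]
t=48: [41, 73, 45, 70, 67, 30, 20]
t=49: [55, 67, 59, 51, 54, 58, 48]
t=50: [45, 55, 49, 52, 68, 26, 35]
t=51: [42, 35, 46, 38, 22, 70, 60]

Answer: 24
Key observation: The state at step 27, [42, 35, 46, 38, 22, 70, 60], reappears at step 51 — and no state repeats earlier — so the cycle the system enters has period 24.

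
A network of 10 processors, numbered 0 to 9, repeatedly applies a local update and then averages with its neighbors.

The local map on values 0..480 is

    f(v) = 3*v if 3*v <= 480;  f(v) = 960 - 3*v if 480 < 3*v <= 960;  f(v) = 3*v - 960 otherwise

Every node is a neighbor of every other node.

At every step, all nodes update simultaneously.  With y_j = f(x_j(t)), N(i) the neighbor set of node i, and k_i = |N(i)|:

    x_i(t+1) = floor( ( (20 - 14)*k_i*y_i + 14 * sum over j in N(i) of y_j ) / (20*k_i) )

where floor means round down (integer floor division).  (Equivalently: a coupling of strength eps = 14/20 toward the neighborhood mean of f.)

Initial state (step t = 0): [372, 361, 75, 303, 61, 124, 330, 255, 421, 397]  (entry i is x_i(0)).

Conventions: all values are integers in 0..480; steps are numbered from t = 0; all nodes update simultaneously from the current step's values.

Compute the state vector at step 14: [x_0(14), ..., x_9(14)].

Simulating step by step:
t=0: [372, 361, 75, 303, 61, 124, 330, 255, 421, 397]
t=1: [180, 172, 195, 156, 186, 228, 152, 188, 212, 196]
t=2: [399, 404, 389, 409, 395, 367, 407, 393, 377, 388]
t=3: [222, 225, 215, 229, 219, 201, 227, 218, 207, 215]
t=4: [303, 301, 308, 299, 305, 317, 300, 306, 313, 308]
t=5: [44, 45, 40, 46, 42, 34, 46, 42, 37, 40]
t=6: [126, 127, 123, 127, 125, 119, 127, 125, 121, 123]
t=7: [374, 374, 372, 374, 373, 369, 374, 373, 370, 372]
t=8: [158, 158, 157, 158, 157, 155, 158, 157, 155, 157]
t=9: [471, 471, 471, 471, 471, 469, 471, 471, 469, 471]
t=10: [452, 452, 452, 452, 452, 450, 452, 452, 450, 452]
t=11: [395, 395, 395, 395, 395, 393, 395, 395, 393, 395]
t=12: [224, 224, 224, 224, 224, 222, 224, 224, 222, 224]
t=13: [288, 288, 288, 288, 288, 290, 288, 288, 290, 288]
t=14: [95, 95, 95, 95, 95, 93, 95, 95, 93, 95]

Answer: [95, 95, 95, 95, 95, 93, 95, 95, 93, 95]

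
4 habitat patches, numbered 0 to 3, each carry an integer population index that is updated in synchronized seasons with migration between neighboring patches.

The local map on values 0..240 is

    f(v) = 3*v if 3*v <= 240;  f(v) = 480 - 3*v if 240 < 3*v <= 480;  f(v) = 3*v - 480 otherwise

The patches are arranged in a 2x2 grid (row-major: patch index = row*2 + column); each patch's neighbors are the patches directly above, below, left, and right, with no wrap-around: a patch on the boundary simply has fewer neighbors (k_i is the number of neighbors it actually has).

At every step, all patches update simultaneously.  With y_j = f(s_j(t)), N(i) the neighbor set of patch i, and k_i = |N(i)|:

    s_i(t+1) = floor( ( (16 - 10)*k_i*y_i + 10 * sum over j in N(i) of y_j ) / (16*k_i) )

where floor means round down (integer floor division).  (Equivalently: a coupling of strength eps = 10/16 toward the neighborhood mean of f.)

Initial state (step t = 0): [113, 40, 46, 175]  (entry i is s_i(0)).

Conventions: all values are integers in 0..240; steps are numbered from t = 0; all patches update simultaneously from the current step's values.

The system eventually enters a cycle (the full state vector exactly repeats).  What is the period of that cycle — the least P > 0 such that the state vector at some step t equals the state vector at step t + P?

Answer: 4
Key observation: The state at step 60, [42, 42, 42, 42], reappears at step 64 — and no state repeats earlier — so the cycle the system enters has period 4.

Derivation:
t=0: [113, 40, 46, 175]
t=1: [133, 103, 109, 97]
t=2: [131, 148, 141, 172]
t=3: [61, 51, 59, 42]
t=4: [171, 153, 162, 150]
t=5: [20, 27, 21, 19]
t=6: [67, 66, 60, 66]
t=7: [193, 198, 192, 192]
t=8: [102, 103, 96, 101]
t=9: [178, 173, 181, 179]
t=10: [52, 49, 58, 53]
t=11: [158, 153, 163, 159]
t=12: [11, 10, 6, 10]
t=13: [27, 30, 26, 26]
t=14: [82, 83, 78, 81]
t=15: [233, 233, 234, 234]
t=16: [219, 219, 221, 221]
t=17: [178, 178, 181, 181]
t=18: [56, 56, 60, 60]
t=19: [171, 171, 176, 176]
t=20: [37, 37, 43, 43]
t=21: [116, 116, 123, 123]
t=22: [125, 125, 117, 117]
t=23: [112, 112, 121, 121]
t=24: [135, 135, 125, 125]
t=25: [84, 84, 95, 95]
t=26: [217, 217, 205, 205]
t=27: [159, 159, 146, 146]
t=28: [15, 15, 29, 29]
t=29: [58, 58, 73, 73]
t=30: [188, 188, 204, 204]
t=31: [99, 99, 117, 117]
t=32: [166, 166, 145, 145]
t=33: [26, 26, 36, 36]
t=34: [87, 87, 98, 98]
t=35: [208, 208, 196, 196]
t=36: [132, 132, 119, 119]
t=37: [96, 96, 110, 110]
t=38: [178, 178, 163, 163]
t=39: [39, 39, 23, 23]
t=40: [102, 102, 84, 84]
t=41: [190, 190, 211, 211]
t=42: [109, 109, 133, 133]
t=43: [130, 130, 103, 103]
t=44: [115, 115, 145, 145]
t=45: [106, 106, 73, 73]
t=46: [179, 179, 201, 201]
t=47: [77, 77, 102, 102]
t=48: [213, 213, 191, 191]
t=49: [138, 138, 113, 113]
t=50: [89, 89, 117, 117]
t=51: [186, 186, 155, 155]
t=52: [58, 58, 34, 34]
t=53: [151, 151, 124, 124]
t=54: [52, 52, 82, 82]
t=55: [180, 180, 209, 209]
t=56: [87, 87, 119, 119]
t=57: [189, 189, 153, 153]
t=58: [66, 66, 41, 41]
t=59: [174, 174, 146, 146]
t=60: [42, 42, 42, 42]
t=61: [126, 126, 126, 126]
t=62: [102, 102, 102, 102]
t=63: [174, 174, 174, 174]
t=64: [42, 42, 42, 42]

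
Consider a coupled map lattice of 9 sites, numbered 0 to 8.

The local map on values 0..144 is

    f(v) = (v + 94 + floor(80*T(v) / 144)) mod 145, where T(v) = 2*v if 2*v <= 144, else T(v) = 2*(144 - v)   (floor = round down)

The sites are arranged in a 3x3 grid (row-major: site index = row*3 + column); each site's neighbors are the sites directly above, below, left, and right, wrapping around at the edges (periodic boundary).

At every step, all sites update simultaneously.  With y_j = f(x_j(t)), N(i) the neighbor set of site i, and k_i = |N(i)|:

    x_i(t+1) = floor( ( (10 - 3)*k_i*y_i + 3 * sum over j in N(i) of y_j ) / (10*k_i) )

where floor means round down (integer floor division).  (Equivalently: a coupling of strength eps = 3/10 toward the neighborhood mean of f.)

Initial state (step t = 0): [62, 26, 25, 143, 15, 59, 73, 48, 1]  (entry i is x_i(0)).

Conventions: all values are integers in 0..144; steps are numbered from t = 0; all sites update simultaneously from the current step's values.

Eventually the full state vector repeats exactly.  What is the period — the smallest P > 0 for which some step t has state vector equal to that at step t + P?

Simulating step by step:
t=0: [62, 26, 25, 143, 15, 59, 73, 48, 1]
t=1: [70, 21, 19, 93, 103, 74, 93, 59, 84]
t=2: [102, 126, 126, 97, 98, 102, 96, 83, 99]
t=3: [96, 95, 95, 97, 97, 97, 98, 98, 97]
t=4: [98, 98, 98, 98, 98, 98, 98, 98, 98]
t=5: [98, 98, 98, 98, 98, 98, 98, 98, 98]

Answer: 1
Key observation: The state at step 4, [98, 98, 98, 98, 98, 98, 98, 98, 98], reappears at step 5 — and no state repeats earlier — so the cycle the system enters has period 1.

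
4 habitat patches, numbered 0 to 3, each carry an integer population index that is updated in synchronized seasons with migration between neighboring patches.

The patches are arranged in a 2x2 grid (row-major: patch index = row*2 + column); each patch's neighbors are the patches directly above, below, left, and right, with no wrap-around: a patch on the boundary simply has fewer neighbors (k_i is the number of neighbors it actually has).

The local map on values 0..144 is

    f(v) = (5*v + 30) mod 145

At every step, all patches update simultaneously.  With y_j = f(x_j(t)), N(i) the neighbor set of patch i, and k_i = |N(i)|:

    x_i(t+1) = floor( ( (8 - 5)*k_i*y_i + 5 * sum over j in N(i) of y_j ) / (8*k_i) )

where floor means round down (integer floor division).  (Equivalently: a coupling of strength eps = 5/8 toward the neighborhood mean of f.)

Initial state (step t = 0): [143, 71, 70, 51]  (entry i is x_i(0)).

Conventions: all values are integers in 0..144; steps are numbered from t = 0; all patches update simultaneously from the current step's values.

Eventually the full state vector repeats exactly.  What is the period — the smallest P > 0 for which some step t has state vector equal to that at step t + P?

Simulating step by step:
t=0: [143, 71, 70, 51]
t=1: [65, 85, 83, 110]
t=2: [33, 27, 24, 9]
t=3: [26, 46, 40, 35]
t=4: [68, 66, 55, 85]
t=5: [56, 57, 36, 34]
t=6: [35, 32, 47, 48]
t=7: [74, 74, 102, 98]
t=8: [108, 102, 100, 99]
t=9: [113, 109, 105, 96]
t=10: [86, 80, 73, 109]
t=11: [85, 104, 90, 129]
t=12: [57, 79, 52, 85]
t=13: [51, 64, 14, 49]
t=14: [102, 106, 121, 98]
t=15: [95, 106, 80, 88]
t=16: [109, 79, 85, 95]
t=17: [100, 116, 73, 74]
t=18: [77, 75, 103, 83]
t=19: [117, 85, 83, 74]
t=20: [22, 52, 49, 50]
t=21: [93, 85, 134, 91]
t=22: [66, 41, 79, 62]
t=23: [96, 71, 88, 89]
t=24: [68, 71, 49, 55]
t=25: [100, 65, 78, 75]
t=26: [96, 90, 114, 104]
t=27: [48, 76, 66, 63]
t=28: [106, 101, 82, 80]
t=29: [79, 120, 84, 85]
t=30: [70, 67, 54, 27]
t=31: [60, 62, 38, 34]
t=32: [54, 48, 57, 59]
t=33: [50, 60, 23, 60]
t=34: [63, 69, 54, 27]
t=35: [50, 55, 27, 37]
t=36: [61, 69, 71, 37]
t=37: [73, 67, 71, 82]
t=38: [92, 62, 70, 55]
t=39: [64, 40, 55, 49]
t=40: [53, 91, 65, 80]
t=41: [37, 64, 69, 88]
t=42: [71, 55, 64, 58]
t=43: [59, 44, 61, 34]
t=44: [60, 67, 45, 67]
t=45: [72, 64, 77, 85]
t=46: [95, 60, 84, 65]
t=47: [43, 57, 47, 41]
t=48: [82, 68, 104, 79]
t=49: [62, 73, 86, 111]
t=50: [59, 56, 26, 42]
t=51: [24, 48, 46, 46]
t=52: [76, 84, 80, 118]
t=53: [93, 55, 102, 63]
t=54: [60, 41, 75, 58]
t=55: [79, 55, 65, 75]
t=56: [75, 83, 102, 68]
t=57: [79, 64, 100, 65]
t=58: [99, 85, 98, 72]
t=59: [66, 66, 91, 70]
t=60: [63, 76, 68, 71]
t=61: [83, 91, 76, 98]
t=62: [56, 48, 74, 85]
t=63: [80, 59, 53, 80]
t=64: [65, 100, 89, 65]
t=65: [66, 76, 55, 66]
t=66: [68, 88, 49, 68]
t=67: [81, 63, 98, 81]
t=68: [43, 20, 31, 43]
t=69: [90, 111, 77, 90]
t=70: [57, 30, 75, 57]
t=71: [56, 28, 58, 56]
t=72: [24, 21, 23, 24]
t=73: [44, 53, 3, 44]
t=74: [55, 67, 82, 55]
t=75: [30, 37, 11, 30]
t=76: [61, 48, 53, 61]
t=77: [57, 75, 30, 57]
t=78: [56, 58, 28, 56]
t=79: [24, 23, 21, 24]
t=80: [44, 3, 53, 44]
t=81: [55, 82, 67, 55]
t=82: [30, 11, 37, 30]
t=83: [61, 53, 48, 61]
t=84: [57, 30, 75, 57]

Answer: 14
Key observation: The state at step 70, [57, 30, 75, 57], reappears at step 84 — and no state repeats earlier — so the cycle the system enters has period 14.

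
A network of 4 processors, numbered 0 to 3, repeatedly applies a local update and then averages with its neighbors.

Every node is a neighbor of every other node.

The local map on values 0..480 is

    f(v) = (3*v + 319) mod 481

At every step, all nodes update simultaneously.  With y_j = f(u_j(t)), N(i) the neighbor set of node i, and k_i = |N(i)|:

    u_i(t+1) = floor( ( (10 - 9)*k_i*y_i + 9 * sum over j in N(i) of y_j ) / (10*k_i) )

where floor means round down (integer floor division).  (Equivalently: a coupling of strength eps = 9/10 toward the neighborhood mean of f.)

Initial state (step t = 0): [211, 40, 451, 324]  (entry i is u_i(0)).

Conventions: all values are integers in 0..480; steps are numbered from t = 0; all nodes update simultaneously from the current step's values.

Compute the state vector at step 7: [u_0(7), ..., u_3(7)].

Simulating step by step:
t=0: [211, 40, 451, 324]
t=1: [346, 352, 394, 374]
t=2: [324, 320, 391, 307]
t=3: [226, 228, 282, 236]
t=4: [96, 95, 62, 90]
t=5: [89, 89, 109, 92]
t=6: [125, 125, 113, 123]
t=7: [200, 200, 207, 201]

Answer: [200, 200, 207, 201]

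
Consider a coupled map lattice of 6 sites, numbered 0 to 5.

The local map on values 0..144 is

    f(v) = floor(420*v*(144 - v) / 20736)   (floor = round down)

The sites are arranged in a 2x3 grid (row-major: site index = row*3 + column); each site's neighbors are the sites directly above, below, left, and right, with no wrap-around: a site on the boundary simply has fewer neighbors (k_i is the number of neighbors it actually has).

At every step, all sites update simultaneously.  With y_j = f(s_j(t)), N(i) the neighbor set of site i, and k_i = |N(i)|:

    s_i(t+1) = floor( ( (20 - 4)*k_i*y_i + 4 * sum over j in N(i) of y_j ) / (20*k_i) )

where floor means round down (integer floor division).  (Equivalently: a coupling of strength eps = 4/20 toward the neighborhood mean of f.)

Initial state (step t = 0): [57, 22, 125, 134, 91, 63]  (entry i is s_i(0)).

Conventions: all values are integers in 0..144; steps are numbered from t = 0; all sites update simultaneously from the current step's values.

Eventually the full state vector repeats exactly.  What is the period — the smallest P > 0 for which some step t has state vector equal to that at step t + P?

Answer: 2
Key observation: The state at step 7, [94, 93, 93, 94, 93, 93], reappears at step 9 — and no state repeats earlier — so the cycle the system enters has period 2.

Derivation:
t=0: [57, 22, 125, 134, 91, 63]
t=1: [88, 59, 54, 41, 89, 96]
t=2: [97, 100, 97, 87, 97, 94]
t=3: [92, 89, 92, 98, 92, 94]
t=4: [95, 98, 96, 92, 95, 95]
t=5: [93, 91, 92, 95, 93, 93]
t=6: [95, 96, 96, 94, 95, 96]
t=7: [94, 93, 93, 94, 93, 93]
t=8: [95, 95, 96, 95, 95, 96]
t=9: [94, 93, 93, 94, 93, 93]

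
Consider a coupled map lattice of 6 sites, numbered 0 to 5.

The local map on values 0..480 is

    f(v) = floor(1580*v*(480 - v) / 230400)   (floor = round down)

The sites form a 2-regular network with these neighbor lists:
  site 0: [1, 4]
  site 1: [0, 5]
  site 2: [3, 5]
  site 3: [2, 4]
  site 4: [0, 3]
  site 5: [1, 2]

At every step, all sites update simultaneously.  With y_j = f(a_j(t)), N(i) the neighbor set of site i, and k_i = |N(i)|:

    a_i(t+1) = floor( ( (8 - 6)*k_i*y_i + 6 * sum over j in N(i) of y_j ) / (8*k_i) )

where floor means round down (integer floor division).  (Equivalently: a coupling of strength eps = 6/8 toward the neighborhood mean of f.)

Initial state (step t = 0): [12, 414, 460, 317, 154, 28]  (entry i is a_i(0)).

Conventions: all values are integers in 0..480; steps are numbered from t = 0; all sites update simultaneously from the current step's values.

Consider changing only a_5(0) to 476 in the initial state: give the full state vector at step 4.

Answer: [329, 304, 332, 361, 367, 297]
Key observation: This trace re-runs the system from the modified initial state.

Derivation:
t=0: [12, 414, 460, 317, 154, 476]
t=1: [208, 65, 153, 241, 233, 97]
t=2: [313, 286, 328, 374, 391, 261]
t=3: [321, 375, 333, 284, 295, 368]
t=4: [329, 304, 332, 361, 367, 297]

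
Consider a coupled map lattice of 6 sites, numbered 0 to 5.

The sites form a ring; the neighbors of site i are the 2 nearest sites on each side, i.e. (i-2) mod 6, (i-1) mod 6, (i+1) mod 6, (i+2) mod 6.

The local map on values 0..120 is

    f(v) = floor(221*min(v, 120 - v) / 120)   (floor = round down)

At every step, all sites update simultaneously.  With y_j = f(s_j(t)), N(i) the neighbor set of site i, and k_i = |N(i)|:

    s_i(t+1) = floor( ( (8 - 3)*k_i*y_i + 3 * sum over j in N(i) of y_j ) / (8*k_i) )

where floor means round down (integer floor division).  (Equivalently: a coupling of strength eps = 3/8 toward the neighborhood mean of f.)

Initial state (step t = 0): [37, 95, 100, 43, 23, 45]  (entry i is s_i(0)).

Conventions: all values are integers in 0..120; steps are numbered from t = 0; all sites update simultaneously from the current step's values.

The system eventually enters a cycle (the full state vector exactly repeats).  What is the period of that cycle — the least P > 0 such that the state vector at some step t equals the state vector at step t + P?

Answer: 12
Key observation: The state at step 38, [89, 89, 87, 89, 89, 91], reappears at step 50 — and no state repeats earlier — so the cycle the system enters has period 12.

Derivation:
t=0: [37, 95, 100, 43, 23, 45]
t=1: [61, 53, 44, 68, 51, 73]
t=2: [100, 95, 87, 92, 92, 90]
t=3: [42, 47, 54, 51, 50, 51]
t=4: [82, 87, 94, 92, 91, 90]
t=5: [63, 58, 51, 52, 53, 56]
t=6: [102, 103, 95, 96, 97, 102]
t=7: [34, 34, 42, 41, 40, 34]
t=8: [64, 64, 73, 72, 71, 64]
t=9: [100, 100, 89, 90, 91, 100]
t=10: [39, 39, 52, 51, 50, 39]
t=11: [75, 75, 90, 88, 88, 75]
t=12: [77, 77, 60, 62, 62, 77]
t=13: [84, 84, 103, 101, 101, 84]
t=14: [59, 59, 38, 39, 39, 60]
t=15: [101, 101, 76, 77, 77, 102]
t=16: [42, 42, 71, 70, 70, 41]
t=17: [79, 79, 87, 88, 88, 78]
t=18: [72, 72, 62, 61, 61, 73]
t=19: [91, 91, 103, 103, 103, 90]
t=20: [49, 49, 35, 35, 35, 50]
t=21: [85, 85, 68, 69, 69, 86]
t=22: [69, 69, 88, 87, 87, 68]
t=23: [86, 86, 64, 66, 66, 88]
t=24: [68, 68, 94, 92, 92, 66]
t=25: [86, 86, 56, 59, 59, 89]
t=26: [69, 69, 96, 98, 98, 67]
t=27: [83, 83, 52, 50, 50, 85]
t=28: [72, 72, 89, 87, 87, 70]
t=29: [82, 82, 63, 65, 65, 85]
t=30: [74, 74, 96, 94, 94, 71]
t=31: [77, 77, 52, 54, 54, 80]
t=32: [81, 81, 92, 94, 94, 79]
t=33: [67, 67, 54, 52, 52, 69]
t=34: [96, 96, 97, 95, 95, 94]
t=35: [44, 44, 43, 45, 45, 46]
t=36: [81, 81, 79, 81, 81, 83]
t=37: [71, 71, 73, 71, 71, 69]
t=38: [89, 89, 87, 89, 89, 91]
t=39: [56, 56, 58, 56, 56, 54]
t=40: [102, 102, 104, 102, 102, 100]
t=41: [32, 32, 30, 32, 32, 34]
t=42: [58, 58, 56, 58, 58, 60]
t=43: [106, 106, 104, 106, 106, 108]
t=44: [25, 25, 27, 25, 25, 23]
t=45: [45, 45, 47, 45, 45, 43]
t=46: [82, 82, 84, 82, 82, 80]
t=47: [69, 69, 67, 69, 69, 71]
t=48: [93, 93, 95, 93, 93, 91]
t=49: [49, 49, 47, 49, 49, 51]
t=50: [89, 89, 87, 89, 89, 91]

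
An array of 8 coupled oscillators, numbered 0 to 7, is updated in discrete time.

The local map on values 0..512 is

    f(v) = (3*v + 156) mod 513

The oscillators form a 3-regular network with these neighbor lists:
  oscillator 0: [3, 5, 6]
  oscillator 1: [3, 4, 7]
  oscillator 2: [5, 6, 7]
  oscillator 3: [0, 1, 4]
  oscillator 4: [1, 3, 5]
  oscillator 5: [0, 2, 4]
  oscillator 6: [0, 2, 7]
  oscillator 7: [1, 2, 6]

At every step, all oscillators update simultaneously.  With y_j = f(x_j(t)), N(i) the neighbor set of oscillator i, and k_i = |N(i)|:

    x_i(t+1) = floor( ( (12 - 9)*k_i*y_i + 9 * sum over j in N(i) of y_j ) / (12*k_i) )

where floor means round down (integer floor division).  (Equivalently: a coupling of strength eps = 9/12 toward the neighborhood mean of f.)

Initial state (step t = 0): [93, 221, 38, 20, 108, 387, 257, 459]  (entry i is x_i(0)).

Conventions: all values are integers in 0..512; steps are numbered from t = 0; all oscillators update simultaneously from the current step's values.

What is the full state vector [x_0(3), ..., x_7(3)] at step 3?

Answer: [271, 286, 370, 255, 215, 306, 411, 388]

Derivation:
t=0: [93, 221, 38, 20, 108, 387, 257, 459]
t=1: [339, 377, 370, 359, 323, 369, 406, 374]
t=2: [234, 204, 269, 178, 201, 180, 246, 275]
t=3: [271, 286, 370, 255, 215, 306, 411, 388]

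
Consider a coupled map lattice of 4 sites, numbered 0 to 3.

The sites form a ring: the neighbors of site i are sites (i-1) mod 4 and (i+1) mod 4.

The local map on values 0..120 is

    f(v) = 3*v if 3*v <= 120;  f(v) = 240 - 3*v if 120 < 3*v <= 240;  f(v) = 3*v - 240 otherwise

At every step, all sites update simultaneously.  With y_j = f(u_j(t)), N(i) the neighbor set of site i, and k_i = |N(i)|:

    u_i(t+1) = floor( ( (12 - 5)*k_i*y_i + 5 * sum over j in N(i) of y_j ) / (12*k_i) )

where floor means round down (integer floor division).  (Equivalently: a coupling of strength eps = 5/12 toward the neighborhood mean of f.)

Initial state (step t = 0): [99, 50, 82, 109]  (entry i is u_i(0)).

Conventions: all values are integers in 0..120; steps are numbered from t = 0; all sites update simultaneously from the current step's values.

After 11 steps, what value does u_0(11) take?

Simulating step by step:
t=0: [99, 50, 82, 109]
t=1: [70, 65, 40, 63]
t=2: [37, 57, 90, 61]
t=3: [91, 69, 43, 62]
t=4: [37, 49, 82, 61]
t=5: [96, 78, 34, 57]
t=6: [43, 34, 75, 71]
t=7: [91, 85, 35, 42]
t=8: [46, 37, 88, 95]
t=9: [92, 91, 46, 52]
t=10: [45, 48, 83, 77]
t=11: [83, 79, 27, 29]

Answer: u_0(11) = 83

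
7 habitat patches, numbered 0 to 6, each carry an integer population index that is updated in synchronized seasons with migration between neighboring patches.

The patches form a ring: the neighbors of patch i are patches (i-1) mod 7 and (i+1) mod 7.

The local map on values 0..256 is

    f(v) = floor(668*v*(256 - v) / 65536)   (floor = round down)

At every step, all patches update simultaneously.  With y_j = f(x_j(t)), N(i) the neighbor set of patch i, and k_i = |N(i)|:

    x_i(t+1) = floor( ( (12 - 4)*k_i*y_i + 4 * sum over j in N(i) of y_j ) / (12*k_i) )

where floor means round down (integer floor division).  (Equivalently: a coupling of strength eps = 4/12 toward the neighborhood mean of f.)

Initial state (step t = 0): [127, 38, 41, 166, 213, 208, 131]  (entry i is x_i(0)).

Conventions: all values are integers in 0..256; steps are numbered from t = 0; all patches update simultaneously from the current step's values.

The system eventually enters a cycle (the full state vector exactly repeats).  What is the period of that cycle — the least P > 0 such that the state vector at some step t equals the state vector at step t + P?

Answer: 2
Key observation: The state at step 5, [157, 157, 157, 157, 157, 157, 157], reappears at step 7 — and no state repeats earlier — so the cycle the system enters has period 2.

Derivation:
t=0: [127, 38, 41, 166, 213, 208, 131]
t=1: [152, 98, 98, 131, 104, 110, 155]
t=2: [160, 157, 158, 163, 162, 162, 160]
t=3: [156, 157, 156, 154, 154, 155, 155]
t=4: [158, 158, 159, 159, 159, 159, 159]
t=5: [157, 157, 157, 157, 157, 157, 157]
t=6: [158, 158, 158, 158, 158, 158, 158]
t=7: [157, 157, 157, 157, 157, 157, 157]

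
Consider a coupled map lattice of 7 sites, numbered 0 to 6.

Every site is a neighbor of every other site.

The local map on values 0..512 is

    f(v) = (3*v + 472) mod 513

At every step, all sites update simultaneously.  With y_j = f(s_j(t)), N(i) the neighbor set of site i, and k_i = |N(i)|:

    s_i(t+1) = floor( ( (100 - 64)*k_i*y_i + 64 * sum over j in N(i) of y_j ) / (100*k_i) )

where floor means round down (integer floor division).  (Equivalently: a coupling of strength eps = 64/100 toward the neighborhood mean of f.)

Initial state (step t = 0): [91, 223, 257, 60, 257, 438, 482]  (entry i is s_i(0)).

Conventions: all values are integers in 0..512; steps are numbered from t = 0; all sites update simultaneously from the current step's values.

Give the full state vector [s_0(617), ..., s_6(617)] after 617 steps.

Answer: [277, 277, 277, 277, 277, 277, 280]
Key observation: The state at step 22, [277, 277, 277, 277, 277, 277, 280], reappears at step 23: the system is in a cycle of period 1 from step 22 on.  Therefore the state at step 617 equals the state at step 22 + ((617 - 22) mod 1) = 22, which is [277, 277, 277, 277, 277, 277, 280].

Derivation:
t=0: [91, 223, 257, 60, 257, 438, 482]
t=1: [223, 194, 219, 200, 219, 227, 260]
t=2: [108, 86, 105, 91, 105, 111, 137]
t=3: [278, 262, 276, 265, 276, 281, 300]
t=4: [277, 265, 275, 267, 275, 279, 294]
t=5: [274, 265, 273, 267, 273, 276, 287]
t=6: [267, 260, 266, 261, 266, 268, 276]
t=7: [245, 240, 244, 240, 244, 246, 252]
t=8: [179, 175, 178, 175, 178, 180, 185]
t=9: [440, 437, 439, 437, 439, 441, 314]
t=10: [265, 262, 264, 262, 264, 265, 299]
t=11: [249, 247, 248, 247, 248, 249, 275]
t=12: [199, 197, 198, 197, 198, 199, 219]
t=13: [47, 45, 46, 45, 46, 47, 62]
t=14: [102, 101, 102, 101, 102, 102, 114]
t=15: [268, 267, 268, 267, 268, 268, 277]
t=16: [252, 251, 252, 251, 252, 252, 259]
t=17: [203, 202, 203, 202, 203, 203, 208]
t=18: [55, 55, 55, 55, 55, 55, 59]
t=19: [125, 125, 125, 125, 125, 125, 128]
t=20: [334, 334, 334, 334, 334, 334, 337]
t=21: [448, 448, 448, 448, 448, 448, 451]
t=22: [277, 277, 277, 277, 277, 277, 280]
t=23: [277, 277, 277, 277, 277, 277, 280]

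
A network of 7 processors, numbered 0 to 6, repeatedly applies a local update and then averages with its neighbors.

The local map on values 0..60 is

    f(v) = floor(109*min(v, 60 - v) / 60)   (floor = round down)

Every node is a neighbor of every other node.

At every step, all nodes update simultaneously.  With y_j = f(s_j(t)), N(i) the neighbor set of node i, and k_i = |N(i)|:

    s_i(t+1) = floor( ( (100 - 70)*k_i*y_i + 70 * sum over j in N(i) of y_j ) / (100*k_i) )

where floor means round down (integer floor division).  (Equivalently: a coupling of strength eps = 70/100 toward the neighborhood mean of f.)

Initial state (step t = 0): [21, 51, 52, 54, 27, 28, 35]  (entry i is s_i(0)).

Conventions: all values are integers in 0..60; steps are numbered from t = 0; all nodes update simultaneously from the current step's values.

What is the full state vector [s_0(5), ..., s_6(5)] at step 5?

Answer: [39, 39, 39, 39, 39, 39, 39]

Derivation:
t=0: [21, 51, 52, 54, 27, 28, 35]
t=1: [32, 28, 28, 27, 34, 35, 34]
t=2: [48, 48, 48, 48, 48, 47, 48]
t=3: [21, 21, 21, 21, 21, 21, 21]
t=4: [38, 38, 38, 38, 38, 38, 38]
t=5: [39, 39, 39, 39, 39, 39, 39]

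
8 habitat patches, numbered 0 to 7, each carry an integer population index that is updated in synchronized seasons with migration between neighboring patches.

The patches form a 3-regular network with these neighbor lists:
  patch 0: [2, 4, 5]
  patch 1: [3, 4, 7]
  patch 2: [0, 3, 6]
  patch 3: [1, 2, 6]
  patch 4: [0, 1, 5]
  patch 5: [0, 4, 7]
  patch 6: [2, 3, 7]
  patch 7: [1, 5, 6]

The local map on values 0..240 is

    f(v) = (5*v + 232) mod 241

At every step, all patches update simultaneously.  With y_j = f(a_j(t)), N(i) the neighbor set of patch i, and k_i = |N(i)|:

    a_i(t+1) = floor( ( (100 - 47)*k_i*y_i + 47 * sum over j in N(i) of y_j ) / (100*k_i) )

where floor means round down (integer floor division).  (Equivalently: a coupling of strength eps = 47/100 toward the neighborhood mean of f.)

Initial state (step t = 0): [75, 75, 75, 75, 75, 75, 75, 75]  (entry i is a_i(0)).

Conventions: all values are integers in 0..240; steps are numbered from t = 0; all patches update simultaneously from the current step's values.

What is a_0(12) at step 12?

Answer: a_0(12) = 180

Derivation:
t=0: [75, 75, 75, 75, 75, 75, 75, 75]
t=1: [125, 125, 125, 125, 125, 125, 125, 125]
t=2: [134, 134, 134, 134, 134, 134, 134, 134]
t=3: [179, 179, 179, 179, 179, 179, 179, 179]
t=4: [163, 163, 163, 163, 163, 163, 163, 163]
t=5: [83, 83, 83, 83, 83, 83, 83, 83]
t=6: [165, 165, 165, 165, 165, 165, 165, 165]
t=7: [93, 93, 93, 93, 93, 93, 93, 93]
t=8: [215, 215, 215, 215, 215, 215, 215, 215]
t=9: [102, 102, 102, 102, 102, 102, 102, 102]
t=10: [19, 19, 19, 19, 19, 19, 19, 19]
t=11: [86, 86, 86, 86, 86, 86, 86, 86]
t=12: [180, 180, 180, 180, 180, 180, 180, 180]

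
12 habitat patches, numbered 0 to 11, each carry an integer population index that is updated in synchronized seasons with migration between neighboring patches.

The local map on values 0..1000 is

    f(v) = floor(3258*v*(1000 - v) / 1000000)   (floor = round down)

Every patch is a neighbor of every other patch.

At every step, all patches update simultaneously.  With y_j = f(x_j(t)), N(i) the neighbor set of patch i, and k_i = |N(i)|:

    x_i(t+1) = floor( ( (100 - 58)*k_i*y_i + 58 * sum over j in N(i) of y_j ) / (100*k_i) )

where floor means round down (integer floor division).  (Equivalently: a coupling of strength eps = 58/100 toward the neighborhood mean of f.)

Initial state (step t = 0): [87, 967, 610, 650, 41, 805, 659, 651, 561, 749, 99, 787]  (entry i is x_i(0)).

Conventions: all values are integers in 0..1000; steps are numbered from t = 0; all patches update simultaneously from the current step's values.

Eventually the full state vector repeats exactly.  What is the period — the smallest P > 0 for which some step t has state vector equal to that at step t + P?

Simulating step by step:
t=0: [87, 967, 610, 650, 41, 805, 659, 651, 561, 749, 99, 787]
t=1: [423, 366, 613, 601, 375, 516, 597, 600, 623, 553, 435, 529]
t=2: [788, 774, 780, 783, 777, 795, 784, 783, 777, 792, 790, 794]
t=3: [547, 556, 553, 550, 554, 542, 550, 550, 554, 544, 546, 543]
t=4: [806, 805, 805, 806, 805, 806, 806, 806, 805, 806, 806, 806]
t=5: [509, 510, 510, 509, 510, 509, 509, 509, 510, 509, 509, 509]
t=6: [814, 814, 814, 814, 814, 814, 814, 814, 814, 814, 814, 814]
t=7: [493, 493, 493, 493, 493, 493, 493, 493, 493, 493, 493, 493]
t=8: [814, 814, 814, 814, 814, 814, 814, 814, 814, 814, 814, 814]

Answer: 2
Key observation: The state at step 6, [814, 814, 814, 814, 814, 814, 814, 814, 814, 814, 814, 814], reappears at step 8 — and no state repeats earlier — so the cycle the system enters has period 2.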